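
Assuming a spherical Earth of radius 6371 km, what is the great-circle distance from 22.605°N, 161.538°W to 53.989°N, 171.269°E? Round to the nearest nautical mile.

Δλ = 171.269 − -161.538 = 332.807°; wrapped into (−180°, 180°]: -27.193°.
Δφ = 53.989 − 22.605 = 31.384°.
a = sin²(Δφ/2) + cos φ₁ · cos φ₂ · sin²(Δλ/2) = 0.103148.
c = 2·atan2(√a, √(1−a)) = 0.65392 rad → d = 6371·c ≈ 4166.13 km ≈ 2249.53 nmi.

2250 nmi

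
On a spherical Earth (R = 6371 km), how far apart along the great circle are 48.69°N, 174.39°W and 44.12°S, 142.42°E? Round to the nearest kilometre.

11144 km

Δλ = 142.42 − -174.39 = 316.81°; wrapped into (−180°, 180°]: -43.19°.
Δφ = -44.12 − 48.69 = -92.81°.
a = sin²(Δφ/2) + cos φ₁ · cos φ₂ · sin²(Δλ/2) = 0.588704.
c = 2·atan2(√a, √(1−a)) = 1.74915 rad → d = 6371·c ≈ 11143.83 km.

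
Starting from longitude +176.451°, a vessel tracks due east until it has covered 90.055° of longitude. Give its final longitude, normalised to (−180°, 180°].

-93.494°

Start at +176.451°; shift +90.055° → +266.506°.
+266.506° lies outside (−180°, 180°]; subtract 360° → -93.494°.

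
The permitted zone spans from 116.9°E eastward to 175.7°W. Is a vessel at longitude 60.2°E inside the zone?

Band width going east from +116.9° to -175.7°: ((-175.7 − 116.9) mod 360) = 67.4°.
Offset of +60.2° east of the west edge: ((60.2 − 116.9) mod 360) = 303.3°.
303.3° > 67.4° ⇒ outside.

No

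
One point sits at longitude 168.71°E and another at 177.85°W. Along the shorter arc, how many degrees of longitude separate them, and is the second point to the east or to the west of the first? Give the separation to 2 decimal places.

Raw difference: -177.85 − 168.71 = -346.56°.
Normalise into (−180°, 180°]: -346.56° + 360° = 13.44°.
Positive ⇒ the second point lies to the east; separation 13.44°.

13.44° east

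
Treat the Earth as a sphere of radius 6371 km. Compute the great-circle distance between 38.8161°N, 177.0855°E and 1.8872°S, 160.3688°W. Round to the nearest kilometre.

Δλ = -160.3688 − 177.0855 = -337.4543°; wrapped into (−180°, 180°]: 22.5457°.
Δφ = -1.8872 − 38.8161 = -40.7033°.
a = sin²(Δφ/2) + cos φ₁ · cos φ₂ · sin²(Δλ/2) = 0.150710.
c = 2·atan2(√a, √(1−a)) = 0.79738 rad → d = 6371·c ≈ 5080.13 km.

5080 km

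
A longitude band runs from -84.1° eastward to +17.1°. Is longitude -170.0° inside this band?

Band width going east from -84.1° to +17.1°: ((17.1 − -84.1) mod 360) = 101.2°.
Offset of -170.0° east of the west edge: ((-170.0 − -84.1) mod 360) = 274.1°.
274.1° > 101.2° ⇒ outside.

No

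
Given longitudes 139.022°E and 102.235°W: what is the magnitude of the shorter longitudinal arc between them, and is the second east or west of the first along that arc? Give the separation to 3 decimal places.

Raw difference: -102.235 − 139.022 = -241.257°.
Normalise into (−180°, 180°]: -241.257° + 360° = 118.743°.
Positive ⇒ the second point lies to the east; separation 118.743°.

118.743° east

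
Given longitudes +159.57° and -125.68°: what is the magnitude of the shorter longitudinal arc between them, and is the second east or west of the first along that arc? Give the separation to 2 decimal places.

Raw difference: -125.68 − 159.57 = -285.25°.
Normalise into (−180°, 180°]: -285.25° + 360° = 74.75°.
Positive ⇒ the second point lies to the east; separation 74.75°.

74.75° east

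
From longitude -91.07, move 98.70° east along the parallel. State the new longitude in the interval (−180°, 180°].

Start at -91.07°; shift +98.70° → +7.63°.
+7.63° already lies in (−180°, 180°].

+7.63°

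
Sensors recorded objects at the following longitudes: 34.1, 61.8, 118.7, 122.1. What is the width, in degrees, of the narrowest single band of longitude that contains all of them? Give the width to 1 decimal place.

88.0°

Sort the longitudes: +34.1°, +61.8°, +118.7°, +122.1°.
Eastward gaps between consecutive values (wrapping around): 27.7°, 56.9°, 3.4°, 272.0°.
Largest gap = 272.0° ⇒ minimal covering band is its complement: 360° − 272.0° = 88.0°.
Band runs from +34.1° eastward to +122.1°.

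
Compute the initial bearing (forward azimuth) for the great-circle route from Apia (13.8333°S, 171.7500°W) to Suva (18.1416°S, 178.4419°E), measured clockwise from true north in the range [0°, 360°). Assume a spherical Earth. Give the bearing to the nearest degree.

Δλ = 178.4419 − -171.7500 = 350.1919°; wrapped into (−180°, 180°]: -9.8081°.
θ = atan2( sin Δλ · cos φ₂ , cos φ₁ · sin φ₂ − sin φ₁ · cos φ₂ · cos Δλ )
  = atan2(-0.16188, -0.07844) = -115.854° → normalised to [0°, 360°): 244.146°.

244°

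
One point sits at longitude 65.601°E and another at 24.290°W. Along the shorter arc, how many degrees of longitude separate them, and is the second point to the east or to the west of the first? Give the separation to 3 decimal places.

Raw difference: -24.290 − 65.601 = -89.891°.
Normalise into (−180°, 180°]: -89.891° stays -89.891°.
Negative ⇒ the second point lies to the west; separation 89.891°.

89.891° west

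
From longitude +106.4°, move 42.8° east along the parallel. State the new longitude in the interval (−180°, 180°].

Start at +106.4°; shift +42.8° → +149.2°.
+149.2° already lies in (−180°, 180°].

+149.2°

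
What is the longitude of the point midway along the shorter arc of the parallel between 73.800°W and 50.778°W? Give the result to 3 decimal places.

Signed shortest Δλ from -73.800° to -50.778° is +23.022°.
Midpoint longitude = -73.800° + (+23.022°)/2 = -73.800° + 11.511° = -62.289°.

62.289°W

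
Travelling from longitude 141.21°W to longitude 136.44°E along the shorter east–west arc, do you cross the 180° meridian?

Yes

Naïve |136.44 − -141.21| = 277.65° > 180°, so the shorter arc goes the other way round — across 180°.
Signed shortest Δλ = ((136.44 − -141.21 + 180) mod 360) − 180 = -82.35°.
Going west by 82.35° from -141.21° passes through 180° before reaching +136.44°.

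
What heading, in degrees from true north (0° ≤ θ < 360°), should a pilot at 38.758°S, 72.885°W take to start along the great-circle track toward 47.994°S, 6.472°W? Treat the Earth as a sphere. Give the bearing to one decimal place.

123.9°

Δλ = -6.472 − -72.885 = 66.413°.
θ = atan2( sin Δλ · cos φ₂ , cos φ₁ · sin φ₂ − sin φ₁ · cos φ₂ · cos Δλ )
  = atan2(0.61330, -0.41181) = 123.880° → normalised to [0°, 360°): 123.880°.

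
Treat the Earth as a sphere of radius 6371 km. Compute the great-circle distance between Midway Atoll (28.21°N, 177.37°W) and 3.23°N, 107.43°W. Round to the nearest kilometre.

Δλ = -107.43 − -177.37 = 69.94°.
Δφ = 3.23 − 28.21 = -24.98°.
a = sin²(Δφ/2) + cos φ₁ · cos φ₂ · sin²(Δλ/2) = 0.335792.
c = 2·atan2(√a, √(1−a)) = 1.23617 rad → d = 6371·c ≈ 7875.64 km.

7876 km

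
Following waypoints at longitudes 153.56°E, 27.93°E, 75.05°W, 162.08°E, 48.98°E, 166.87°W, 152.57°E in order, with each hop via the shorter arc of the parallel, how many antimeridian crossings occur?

3

Leg 1: +153.56° → +27.93°, shortest Δλ = -125.63° (west) — does not cross 180°.
Leg 2: +27.93° → -75.05°, shortest Δλ = -102.98° (west) — does not cross 180°.
Leg 3: -75.05° → +162.08°, shortest Δλ = -122.87° (west) — crosses 180°.
Leg 4: +162.08° → +48.98°, shortest Δλ = -113.1° (west) — does not cross 180°.
Leg 5: +48.98° → -166.87°, shortest Δλ = 144.15° (east) — crosses 180°.
Leg 6: -166.87° → +152.57°, shortest Δλ = -40.56° (west) — crosses 180°.
Total crossings: 3.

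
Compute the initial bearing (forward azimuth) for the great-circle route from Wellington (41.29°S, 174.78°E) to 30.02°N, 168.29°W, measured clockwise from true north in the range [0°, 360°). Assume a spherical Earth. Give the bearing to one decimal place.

Δλ = -168.29 − 174.78 = -343.07°; wrapped into (−180°, 180°]: 16.93°.
θ = atan2( sin Δλ · cos φ₂ , cos φ₁ · sin φ₂ − sin φ₁ · cos φ₂ · cos Δλ )
  = atan2(0.25214, 0.92250) = 15.287° → normalised to [0°, 360°): 15.287°.

15.3°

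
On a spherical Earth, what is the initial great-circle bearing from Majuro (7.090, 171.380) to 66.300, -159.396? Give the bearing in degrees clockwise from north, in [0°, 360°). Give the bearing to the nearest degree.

Δλ = -159.396 − 171.380 = -330.776°; wrapped into (−180°, 180°]: 29.224°.
θ = atan2( sin Δλ · cos φ₂ , cos φ₁ · sin φ₂ − sin φ₁ · cos φ₂ · cos Δλ )
  = atan2(0.19624, 0.86536) = 12.777° → normalised to [0°, 360°): 12.777°.

13°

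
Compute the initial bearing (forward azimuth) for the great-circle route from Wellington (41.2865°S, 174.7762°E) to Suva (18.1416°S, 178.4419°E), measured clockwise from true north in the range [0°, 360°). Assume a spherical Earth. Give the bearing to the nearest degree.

Δλ = 178.4419 − 174.7762 = 3.6657°.
θ = atan2( sin Δλ · cos φ₂ , cos φ₁ · sin φ₂ − sin φ₁ · cos φ₂ · cos Δλ )
  = atan2(0.06076, 0.39177) = 8.815° → normalised to [0°, 360°): 8.815°.

9°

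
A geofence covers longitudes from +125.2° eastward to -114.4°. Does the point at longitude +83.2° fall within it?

Band width going east from +125.2° to -114.4°: ((-114.4 − 125.2) mod 360) = 120.4°.
Offset of +83.2° east of the west edge: ((83.2 − 125.2) mod 360) = 318.0°.
318.0° > 120.4° ⇒ outside.

No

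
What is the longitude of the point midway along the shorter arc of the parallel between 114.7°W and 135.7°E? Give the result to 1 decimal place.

169.5°W

Signed shortest Δλ from -114.7° to +135.7° is -109.6°.
Midpoint longitude = -114.7° + (-109.6°)/2 = -114.7° − 54.8° = -169.5°.
(The naïve average (-114.7 + +135.7)/2 = 10.5° is on the wrong side of the globe.)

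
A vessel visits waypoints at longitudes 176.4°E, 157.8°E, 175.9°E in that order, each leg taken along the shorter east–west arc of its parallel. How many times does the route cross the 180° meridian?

Leg 1: +176.4° → +157.8°, shortest Δλ = -18.6° (west) — does not cross 180°.
Leg 2: +157.8° → +175.9°, shortest Δλ = 18.1° (east) — does not cross 180°.
Total crossings: 0.

0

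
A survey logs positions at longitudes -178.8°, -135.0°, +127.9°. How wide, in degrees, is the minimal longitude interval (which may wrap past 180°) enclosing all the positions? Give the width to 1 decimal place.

Sort the longitudes: -178.8°, -135.0°, +127.9°.
Eastward gaps between consecutive values (wrapping around): 43.8°, 262.9°, 53.3°.
Largest gap = 262.9° ⇒ minimal covering band is its complement: 360° − 262.9° = 97.1°.
Band runs from +127.9° eastward to -135.0°, crossing the antimeridian.

97.1°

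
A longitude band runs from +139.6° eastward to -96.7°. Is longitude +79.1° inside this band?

Band width going east from +139.6° to -96.7°: ((-96.7 − 139.6) mod 360) = 123.7°.
Offset of +79.1° east of the west edge: ((79.1 − 139.6) mod 360) = 299.5°.
299.5° > 123.7° ⇒ outside.

No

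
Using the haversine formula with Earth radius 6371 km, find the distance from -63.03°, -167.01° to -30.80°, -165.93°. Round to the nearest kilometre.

Δλ = -165.93 − -167.01 = 1.08°.
Δφ = -30.80 − -63.03 = 32.23°.
a = sin²(Δφ/2) + cos φ₁ · cos φ₂ · sin²(Δλ/2) = 0.077078.
c = 2·atan2(√a, √(1−a)) = 0.56265 rad → d = 6371·c ≈ 3584.64 km.

3585 km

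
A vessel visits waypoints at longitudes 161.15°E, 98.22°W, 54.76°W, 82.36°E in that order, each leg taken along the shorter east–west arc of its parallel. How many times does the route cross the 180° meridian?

1

Leg 1: +161.15° → -98.22°, shortest Δλ = 100.63° (east) — crosses 180°.
Leg 2: -98.22° → -54.76°, shortest Δλ = 43.46° (east) — does not cross 180°.
Leg 3: -54.76° → +82.36°, shortest Δλ = 137.12° (east) — does not cross 180°.
Total crossings: 1.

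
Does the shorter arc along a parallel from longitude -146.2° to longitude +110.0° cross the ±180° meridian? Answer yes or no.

Yes

Naïve |110.0 − -146.2| = 256.2° > 180°, so the shorter arc goes the other way round — across 180°.
Signed shortest Δλ = ((110.0 − -146.2 + 180) mod 360) − 180 = -103.8°.
Going west by 103.8° from -146.2° passes through 180° before reaching +110.0°.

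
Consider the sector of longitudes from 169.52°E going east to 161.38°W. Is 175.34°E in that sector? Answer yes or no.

Band width going east from +169.52° to -161.38°: ((-161.38 − 169.52) mod 360) = 29.10°.
Offset of +175.34° east of the west edge: ((175.34 − 169.52) mod 360) = 5.82°.
5.82° ≤ 29.10° ⇒ inside.

Yes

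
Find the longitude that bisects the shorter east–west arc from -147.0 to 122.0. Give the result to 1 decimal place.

Signed shortest Δλ from -147.0° to +122.0° is -91.0°.
Midpoint longitude = -147.0° + (-91.0°)/2 = -147.0° − 45.5° = -192.5°.
Normalise into (−180°, 180°]: +167.5°.
(The naïve average (-147.0 + +122.0)/2 = -12.5° is on the wrong side of the globe.)

+167.5°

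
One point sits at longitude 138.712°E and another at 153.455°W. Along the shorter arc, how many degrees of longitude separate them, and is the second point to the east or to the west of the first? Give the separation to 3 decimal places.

67.833° east

Raw difference: -153.455 − 138.712 = -292.167°.
Normalise into (−180°, 180°]: -292.167° + 360° = 67.833°.
Positive ⇒ the second point lies to the east; separation 67.833°.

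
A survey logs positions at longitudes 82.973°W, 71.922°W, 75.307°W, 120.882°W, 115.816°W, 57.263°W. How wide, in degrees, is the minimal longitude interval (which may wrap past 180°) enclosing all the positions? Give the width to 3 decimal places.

63.619°

Sort the longitudes: -120.882°, -115.816°, -82.973°, -75.307°, -71.922°, -57.263°.
Eastward gaps between consecutive values (wrapping around): 5.066°, 32.843°, 7.666°, 3.385°, 14.659°, 296.381°.
Largest gap = 296.381° ⇒ minimal covering band is its complement: 360° − 296.381° = 63.619°.
Band runs from -120.882° eastward to -57.263°.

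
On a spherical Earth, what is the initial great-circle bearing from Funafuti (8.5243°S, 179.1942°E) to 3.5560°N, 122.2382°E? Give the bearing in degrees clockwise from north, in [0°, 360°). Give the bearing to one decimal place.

Δλ = 122.2382 − 179.1942 = -56.9560°.
θ = atan2( sin Δλ · cos φ₂ , cos φ₁ · sin φ₂ − sin φ₁ · cos φ₂ · cos Δλ )
  = atan2(-0.83664, 0.14201) = -80.367° → normalised to [0°, 360°): 279.633°.

279.6°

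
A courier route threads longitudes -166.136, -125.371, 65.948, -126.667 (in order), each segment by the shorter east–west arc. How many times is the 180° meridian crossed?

2

Leg 1: -166.136° → -125.371°, shortest Δλ = 40.765° (east) — does not cross 180°.
Leg 2: -125.371° → +65.948°, shortest Δλ = -168.681° (west) — crosses 180°.
Leg 3: +65.948° → -126.667°, shortest Δλ = 167.385° (east) — crosses 180°.
Total crossings: 2.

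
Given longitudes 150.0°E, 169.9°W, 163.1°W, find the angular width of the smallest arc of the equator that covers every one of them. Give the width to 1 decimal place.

Sort the longitudes: -169.9°, -163.1°, +150.0°.
Eastward gaps between consecutive values (wrapping around): 6.8°, 313.1°, 40.1°.
Largest gap = 313.1° ⇒ minimal covering band is its complement: 360° − 313.1° = 46.9°.
Band runs from +150.0° eastward to -163.1°, crossing the antimeridian.

46.9°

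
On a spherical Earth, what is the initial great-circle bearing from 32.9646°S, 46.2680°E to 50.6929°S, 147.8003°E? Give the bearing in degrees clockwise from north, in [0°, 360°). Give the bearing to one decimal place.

139.2°

Δλ = 147.8003 − 46.2680 = 101.5323°.
θ = atan2( sin Δλ · cos φ₂ , cos φ₁ · sin φ₂ − sin φ₁ · cos φ₂ · cos Δλ )
  = atan2(0.62069, -0.71810) = 139.162° → normalised to [0°, 360°): 139.162°.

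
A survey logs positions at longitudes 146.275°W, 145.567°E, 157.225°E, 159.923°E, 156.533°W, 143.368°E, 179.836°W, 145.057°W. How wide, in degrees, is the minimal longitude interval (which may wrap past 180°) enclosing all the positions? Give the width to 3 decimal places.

Sort the longitudes: -179.836°, -156.533°, -146.275°, -145.057°, +143.368°, +145.567°, +157.225°, +159.923°.
Eastward gaps between consecutive values (wrapping around): 23.303°, 10.258°, 1.218°, 288.425°, 2.199°, 11.658°, 2.698°, 20.241°.
Largest gap = 288.425° ⇒ minimal covering band is its complement: 360° − 288.425° = 71.575°.
Band runs from +143.368° eastward to -145.057°, crossing the antimeridian.

71.575°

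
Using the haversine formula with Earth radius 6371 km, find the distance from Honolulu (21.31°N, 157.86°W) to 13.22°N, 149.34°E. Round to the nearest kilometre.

5654 km

Δλ = 149.34 − -157.86 = 307.20°; wrapped into (−180°, 180°]: -52.80°.
Δφ = 13.22 − 21.31 = -8.09°.
a = sin²(Δφ/2) + cos φ₁ · cos φ₂ · sin²(Δλ/2) = 0.184278.
c = 2·atan2(√a, √(1−a)) = 0.88738 rad → d = 6371·c ≈ 5653.51 km.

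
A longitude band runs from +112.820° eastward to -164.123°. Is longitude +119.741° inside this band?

Band width going east from +112.820° to -164.123°: ((-164.123 − 112.820) mod 360) = 83.057°.
Offset of +119.741° east of the west edge: ((119.741 − 112.820) mod 360) = 6.921°.
6.921° ≤ 83.057° ⇒ inside.

Yes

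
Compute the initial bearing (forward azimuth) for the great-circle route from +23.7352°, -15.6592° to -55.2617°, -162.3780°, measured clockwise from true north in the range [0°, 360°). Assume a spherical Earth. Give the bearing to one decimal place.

Δλ = -162.3780 − -15.6592 = -146.7188°.
θ = atan2( sin Δλ · cos φ₂ , cos φ₁ · sin φ₂ − sin φ₁ · cos φ₂ · cos Δλ )
  = atan2(-0.31269, -0.56051) = -150.844° → normalised to [0°, 360°): 209.156°.

209.2°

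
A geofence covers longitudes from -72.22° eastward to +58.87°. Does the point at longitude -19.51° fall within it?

Yes

Band width going east from -72.22° to +58.87°: ((58.87 − -72.22) mod 360) = 131.09°.
Offset of -19.51° east of the west edge: ((-19.51 − -72.22) mod 360) = 52.71°.
52.71° ≤ 131.09° ⇒ inside.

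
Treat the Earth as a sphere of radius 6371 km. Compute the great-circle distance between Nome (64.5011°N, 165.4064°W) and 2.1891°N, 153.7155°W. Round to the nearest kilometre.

6993 km

Δλ = -153.7155 − -165.4064 = 11.6909°.
Δφ = 2.1891 − 64.5011 = -62.3120°.
a = sin²(Δφ/2) + cos φ₁ · cos φ₂ · sin²(Δλ/2) = 0.272134.
c = 2·atan2(√a, √(1−a)) = 1.09760 rad → d = 6371·c ≈ 6992.82 km.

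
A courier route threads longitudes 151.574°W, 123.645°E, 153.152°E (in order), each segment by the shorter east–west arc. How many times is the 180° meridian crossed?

Leg 1: -151.574° → +123.645°, shortest Δλ = -84.781° (west) — crosses 180°.
Leg 2: +123.645° → +153.152°, shortest Δλ = 29.507° (east) — does not cross 180°.
Total crossings: 1.

1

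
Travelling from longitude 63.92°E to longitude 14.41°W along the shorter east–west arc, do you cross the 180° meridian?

Signed shortest Δλ = ((-14.41 − 63.92 + 180) mod 360) − 180 = -78.33°.
Going west by 78.33° from +63.92° reaches -14.41° without touching 180°.

No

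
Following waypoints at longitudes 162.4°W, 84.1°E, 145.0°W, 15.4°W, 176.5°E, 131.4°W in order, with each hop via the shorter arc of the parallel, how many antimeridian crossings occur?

Leg 1: -162.4° → +84.1°, shortest Δλ = -113.5° (west) — crosses 180°.
Leg 2: +84.1° → -145.0°, shortest Δλ = 130.9° (east) — crosses 180°.
Leg 3: -145.0° → -15.4°, shortest Δλ = 129.6° (east) — does not cross 180°.
Leg 4: -15.4° → +176.5°, shortest Δλ = -168.1° (west) — crosses 180°.
Leg 5: +176.5° → -131.4°, shortest Δλ = 52.1° (east) — crosses 180°.
Total crossings: 4.

4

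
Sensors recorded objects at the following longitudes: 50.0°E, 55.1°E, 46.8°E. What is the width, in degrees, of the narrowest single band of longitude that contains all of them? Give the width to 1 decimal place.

Sort the longitudes: +46.8°, +50.0°, +55.1°.
Eastward gaps between consecutive values (wrapping around): 3.2°, 5.1°, 351.7°.
Largest gap = 351.7° ⇒ minimal covering band is its complement: 360° − 351.7° = 8.3°.
Band runs from +46.8° eastward to +55.1°.

8.3°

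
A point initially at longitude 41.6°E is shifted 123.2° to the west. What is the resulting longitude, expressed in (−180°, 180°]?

81.6°W

Start at +41.6°; shift −123.2° → -81.6°.
-81.6° already lies in (−180°, 180°].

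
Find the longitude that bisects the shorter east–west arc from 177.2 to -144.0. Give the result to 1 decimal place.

Signed shortest Δλ from +177.2° to -144.0° is +38.8°.
Midpoint longitude = +177.2° + (+38.8°)/2 = +177.2° + 19.4° = +196.6°.
Normalise into (−180°, 180°]: -163.4°.
(The naïve average (+177.2 + -144.0)/2 = 16.6° is on the wrong side of the globe.)

-163.4°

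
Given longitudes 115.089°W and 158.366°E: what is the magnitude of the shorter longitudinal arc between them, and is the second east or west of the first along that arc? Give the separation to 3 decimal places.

Raw difference: 158.366 − -115.089 = 273.455°.
Normalise into (−180°, 180°]: 273.455° − 360° = -86.545°.
Negative ⇒ the second point lies to the west; separation 86.545°.

86.545° west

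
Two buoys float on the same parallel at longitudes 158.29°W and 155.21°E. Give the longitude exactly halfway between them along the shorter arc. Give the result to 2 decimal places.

Signed shortest Δλ from -158.29° to +155.21° is -46.50°.
Midpoint longitude = -158.29° + (-46.50°)/2 = -158.29° − 23.25° = -181.54°.
Normalise into (−180°, 180°]: +178.46°.
(The naïve average (-158.29 + +155.21)/2 = -1.54° is on the wrong side of the globe.)

178.46°E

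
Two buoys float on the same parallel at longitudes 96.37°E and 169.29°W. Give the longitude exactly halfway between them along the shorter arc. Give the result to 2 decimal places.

Signed shortest Δλ from +96.37° to -169.29° is +94.34°.
Midpoint longitude = +96.37° + (+94.34°)/2 = +96.37° + 47.17° = +143.54°.
(The naïve average (+96.37 + -169.29)/2 = -36.46° is on the wrong side of the globe.)

143.54°E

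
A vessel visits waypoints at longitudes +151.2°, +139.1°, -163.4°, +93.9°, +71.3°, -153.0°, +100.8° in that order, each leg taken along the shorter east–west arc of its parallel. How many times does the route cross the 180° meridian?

4

Leg 1: +151.2° → +139.1°, shortest Δλ = -12.1° (west) — does not cross 180°.
Leg 2: +139.1° → -163.4°, shortest Δλ = 57.5° (east) — crosses 180°.
Leg 3: -163.4° → +93.9°, shortest Δλ = -102.7° (west) — crosses 180°.
Leg 4: +93.9° → +71.3°, shortest Δλ = -22.6° (west) — does not cross 180°.
Leg 5: +71.3° → -153.0°, shortest Δλ = 135.7° (east) — crosses 180°.
Leg 6: -153.0° → +100.8°, shortest Δλ = -106.2° (west) — crosses 180°.
Total crossings: 4.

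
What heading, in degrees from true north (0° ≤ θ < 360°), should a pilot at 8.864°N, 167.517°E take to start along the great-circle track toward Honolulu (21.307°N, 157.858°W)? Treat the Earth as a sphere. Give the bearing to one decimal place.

65.5°

Δλ = -157.858 − 167.517 = -325.375°; wrapped into (−180°, 180°]: 34.625°.
θ = atan2( sin Δλ · cos φ₂ , cos φ₁ · sin φ₂ − sin φ₁ · cos φ₂ · cos Δλ )
  = atan2(0.52936, 0.24089) = 65.532° → normalised to [0°, 360°): 65.532°.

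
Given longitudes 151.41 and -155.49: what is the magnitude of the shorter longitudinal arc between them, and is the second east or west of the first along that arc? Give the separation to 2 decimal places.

Raw difference: -155.49 − 151.41 = -306.9°.
Normalise into (−180°, 180°]: -306.9° + 360° = 53.1°.
Positive ⇒ the second point lies to the east; separation 53.10°.

53.10° east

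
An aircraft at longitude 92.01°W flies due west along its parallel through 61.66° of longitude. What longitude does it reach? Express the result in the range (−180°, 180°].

Start at -92.01°; shift −61.66° → -153.67°.
-153.67° already lies in (−180°, 180°].

153.67°W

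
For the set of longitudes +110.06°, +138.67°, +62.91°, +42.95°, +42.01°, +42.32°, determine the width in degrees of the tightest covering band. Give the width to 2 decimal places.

96.66°

Sort the longitudes: +42.01°, +42.32°, +42.95°, +62.91°, +110.06°, +138.67°.
Eastward gaps between consecutive values (wrapping around): 0.31°, 0.63°, 19.96°, 47.15°, 28.61°, 263.34°.
Largest gap = 263.34° ⇒ minimal covering band is its complement: 360° − 263.34° = 96.66°.
Band runs from +42.01° eastward to +138.67°.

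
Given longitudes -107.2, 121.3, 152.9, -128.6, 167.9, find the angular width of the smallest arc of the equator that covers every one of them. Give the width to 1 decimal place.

Sort the longitudes: -128.6°, -107.2°, +121.3°, +152.9°, +167.9°.
Eastward gaps between consecutive values (wrapping around): 21.4°, 228.5°, 31.6°, 15.0°, 63.5°.
Largest gap = 228.5° ⇒ minimal covering band is its complement: 360° − 228.5° = 131.5°.
Band runs from +121.3° eastward to -107.2°, crossing the antimeridian.

131.5°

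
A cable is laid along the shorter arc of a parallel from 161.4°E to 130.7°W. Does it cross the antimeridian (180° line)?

Yes

Naïve |-130.7 − 161.4| = 292.1° > 180°, so the shorter arc goes the other way round — across 180°.
Signed shortest Δλ = ((-130.7 − 161.4 + 180) mod 360) − 180 = 67.9°.
Going east by 67.9° from +161.4° passes through 180° before reaching -130.7°.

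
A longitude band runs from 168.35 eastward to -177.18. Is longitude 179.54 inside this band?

Yes

Band width going east from +168.35° to -177.18°: ((-177.18 − 168.35) mod 360) = 14.47°.
Offset of +179.54° east of the west edge: ((179.54 − 168.35) mod 360) = 11.19°.
11.19° ≤ 14.47° ⇒ inside.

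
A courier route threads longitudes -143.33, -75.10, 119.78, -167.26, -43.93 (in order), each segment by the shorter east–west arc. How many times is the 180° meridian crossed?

Leg 1: -143.33° → -75.10°, shortest Δλ = 68.23° (east) — does not cross 180°.
Leg 2: -75.10° → +119.78°, shortest Δλ = -165.12° (west) — crosses 180°.
Leg 3: +119.78° → -167.26°, shortest Δλ = 72.96° (east) — crosses 180°.
Leg 4: -167.26° → -43.93°, shortest Δλ = 123.33° (east) — does not cross 180°.
Total crossings: 2.

2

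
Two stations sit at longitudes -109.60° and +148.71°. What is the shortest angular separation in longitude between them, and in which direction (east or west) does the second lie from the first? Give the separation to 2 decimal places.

Raw difference: 148.71 − -109.60 = 258.31°.
Normalise into (−180°, 180°]: 258.31° − 360° = -101.69°.
Negative ⇒ the second point lies to the west; separation 101.69°.

101.69° west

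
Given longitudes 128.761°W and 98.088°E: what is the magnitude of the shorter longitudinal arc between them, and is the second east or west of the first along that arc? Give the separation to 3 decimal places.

Raw difference: 98.088 − -128.761 = 226.849°.
Normalise into (−180°, 180°]: 226.849° − 360° = -133.151°.
Negative ⇒ the second point lies to the west; separation 133.151°.

133.151° west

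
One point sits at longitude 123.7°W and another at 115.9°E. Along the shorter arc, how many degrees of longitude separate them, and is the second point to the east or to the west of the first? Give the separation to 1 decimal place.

Raw difference: 115.9 − -123.7 = 239.6°.
Normalise into (−180°, 180°]: 239.6° − 360° = -120.4°.
Negative ⇒ the second point lies to the west; separation 120.4°.

120.4° west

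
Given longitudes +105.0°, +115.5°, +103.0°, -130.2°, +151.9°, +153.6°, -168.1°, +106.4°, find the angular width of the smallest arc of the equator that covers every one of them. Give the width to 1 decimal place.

Sort the longitudes: -168.1°, -130.2°, +103.0°, +105.0°, +106.4°, +115.5°, +151.9°, +153.6°.
Eastward gaps between consecutive values (wrapping around): 37.9°, 233.2°, 2.0°, 1.4°, 9.1°, 36.4°, 1.7°, 38.3°.
Largest gap = 233.2° ⇒ minimal covering band is its complement: 360° − 233.2° = 126.8°.
Band runs from +103.0° eastward to -130.2°, crossing the antimeridian.

126.8°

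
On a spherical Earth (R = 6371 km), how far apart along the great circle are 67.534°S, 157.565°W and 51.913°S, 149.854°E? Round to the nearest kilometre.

Δλ = 149.854 − -157.565 = 307.419°; wrapped into (−180°, 180°]: -52.581°.
Δφ = -51.913 − -67.534 = 15.621°.
a = sin²(Δφ/2) + cos φ₁ · cos φ₂ · sin²(Δλ/2) = 0.064712.
c = 2·atan2(√a, √(1−a)) = 0.51443 rad → d = 6371·c ≈ 3277.40 km.

3277 km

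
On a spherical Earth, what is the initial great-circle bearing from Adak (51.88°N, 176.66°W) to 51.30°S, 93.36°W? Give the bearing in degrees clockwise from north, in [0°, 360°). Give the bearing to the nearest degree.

Δλ = -93.36 − -176.66 = 83.30°.
θ = atan2( sin Δλ · cos φ₂ , cos φ₁ · sin φ₂ − sin φ₁ · cos φ₂ · cos Δλ )
  = atan2(0.62097, -0.53916) = 130.966° → normalised to [0°, 360°): 130.966°.

131°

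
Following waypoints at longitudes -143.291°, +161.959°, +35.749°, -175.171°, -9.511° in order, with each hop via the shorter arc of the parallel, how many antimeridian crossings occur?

2

Leg 1: -143.291° → +161.959°, shortest Δλ = -54.75° (west) — crosses 180°.
Leg 2: +161.959° → +35.749°, shortest Δλ = -126.21° (west) — does not cross 180°.
Leg 3: +35.749° → -175.171°, shortest Δλ = 149.08° (east) — crosses 180°.
Leg 4: -175.171° → -9.511°, shortest Δλ = 165.66° (east) — does not cross 180°.
Total crossings: 2.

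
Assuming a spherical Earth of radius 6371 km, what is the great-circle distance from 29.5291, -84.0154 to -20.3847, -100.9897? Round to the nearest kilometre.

Δλ = -100.9897 − -84.0154 = -16.9743°.
Δφ = -20.3847 − 29.5291 = -49.9138°.
a = sin²(Δφ/2) + cos φ₁ · cos φ₂ · sin²(Δλ/2) = 0.195796.
c = 2·atan2(√a, √(1−a)) = 0.91674 rad → d = 6371·c ≈ 5840.57 km.

5841 km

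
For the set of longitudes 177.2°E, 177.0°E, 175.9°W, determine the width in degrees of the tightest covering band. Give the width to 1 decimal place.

7.1°

Sort the longitudes: -175.9°, +177.0°, +177.2°.
Eastward gaps between consecutive values (wrapping around): 352.9°, 0.2°, 6.9°.
Largest gap = 352.9° ⇒ minimal covering band is its complement: 360° − 352.9° = 7.1°.
Band runs from +177.0° eastward to -175.9°, crossing the antimeridian.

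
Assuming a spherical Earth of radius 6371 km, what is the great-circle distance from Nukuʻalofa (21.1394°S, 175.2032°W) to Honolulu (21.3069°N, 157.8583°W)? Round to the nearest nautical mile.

Δλ = -157.8583 − -175.2032 = 17.3449°.
Δφ = 21.3069 − -21.1394 = 42.4463°.
a = sin²(Δφ/2) + cos φ₁ · cos φ₂ · sin²(Δλ/2) = 0.150802.
c = 2·atan2(√a, √(1−a)) = 0.79764 rad → d = 6371·c ≈ 5081.77 km ≈ 2743.94 nmi.

2744 nmi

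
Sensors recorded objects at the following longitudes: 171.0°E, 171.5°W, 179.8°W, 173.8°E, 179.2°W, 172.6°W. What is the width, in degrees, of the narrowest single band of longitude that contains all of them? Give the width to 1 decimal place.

17.5°

Sort the longitudes: -179.8°, -179.2°, -172.6°, -171.5°, +171.0°, +173.8°.
Eastward gaps between consecutive values (wrapping around): 0.6°, 6.6°, 1.1°, 342.5°, 2.8°, 6.4°.
Largest gap = 342.5° ⇒ minimal covering band is its complement: 360° − 342.5° = 17.5°.
Band runs from +171.0° eastward to -171.5°, crossing the antimeridian.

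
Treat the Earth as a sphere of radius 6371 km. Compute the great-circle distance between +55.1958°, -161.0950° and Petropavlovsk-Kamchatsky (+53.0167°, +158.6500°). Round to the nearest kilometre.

2599 km

Δλ = 158.6500 − -161.0950 = 319.7450°; wrapped into (−180°, 180°]: -40.2550°.
Δφ = 53.0167 − 55.1958 = -2.1791°.
a = sin²(Δφ/2) + cos φ₁ · cos φ₂ · sin²(Δλ/2) = 0.041020.
c = 2·atan2(√a, √(1−a)) = 0.40789 rad → d = 6371·c ≈ 2598.68 km.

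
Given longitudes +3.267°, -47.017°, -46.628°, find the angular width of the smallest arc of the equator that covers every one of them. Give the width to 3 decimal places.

50.284°

Sort the longitudes: -47.017°, -46.628°, +3.267°.
Eastward gaps between consecutive values (wrapping around): 0.389°, 49.895°, 309.716°.
Largest gap = 309.716° ⇒ minimal covering band is its complement: 360° − 309.716° = 50.284°.
Band runs from -47.017° eastward to +3.267°.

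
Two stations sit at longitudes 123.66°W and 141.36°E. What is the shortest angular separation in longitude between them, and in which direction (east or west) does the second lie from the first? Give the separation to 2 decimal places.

94.98° west

Raw difference: 141.36 − -123.66 = 265.02°.
Normalise into (−180°, 180°]: 265.02° − 360° = -94.98°.
Negative ⇒ the second point lies to the west; separation 94.98°.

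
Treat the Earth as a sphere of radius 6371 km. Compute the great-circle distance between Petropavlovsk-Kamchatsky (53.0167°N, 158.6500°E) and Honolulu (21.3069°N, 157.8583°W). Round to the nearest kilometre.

5095 km

Δλ = -157.8583 − 158.6500 = -316.5083°; wrapped into (−180°, 180°]: 43.4917°.
Δφ = 21.3069 − 53.0167 = -31.7098°.
a = sin²(Δφ/2) + cos φ₁ · cos φ₂ · sin²(Δλ/2) = 0.151570.
c = 2·atan2(√a, √(1−a)) = 0.79979 rad → d = 6371·c ≈ 5095.44 km.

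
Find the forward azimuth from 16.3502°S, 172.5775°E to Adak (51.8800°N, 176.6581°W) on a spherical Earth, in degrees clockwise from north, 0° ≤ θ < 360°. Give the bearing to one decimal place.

7.1°

Δλ = -176.6581 − 172.5775 = -349.2356°; wrapped into (−180°, 180°]: 10.7644°.
θ = atan2( sin Δλ · cos φ₂ , cos φ₁ · sin φ₂ − sin φ₁ · cos φ₂ · cos Δλ )
  = atan2(0.11530, 0.92562) = 7.100° → normalised to [0°, 360°): 7.100°.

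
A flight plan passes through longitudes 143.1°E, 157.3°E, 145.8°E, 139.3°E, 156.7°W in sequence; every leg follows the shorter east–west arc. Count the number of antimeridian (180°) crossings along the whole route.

Leg 1: +143.1° → +157.3°, shortest Δλ = 14.2° (east) — does not cross 180°.
Leg 2: +157.3° → +145.8°, shortest Δλ = -11.5° (west) — does not cross 180°.
Leg 3: +145.8° → +139.3°, shortest Δλ = -6.5° (west) — does not cross 180°.
Leg 4: +139.3° → -156.7°, shortest Δλ = 64.0° (east) — crosses 180°.
Total crossings: 1.

1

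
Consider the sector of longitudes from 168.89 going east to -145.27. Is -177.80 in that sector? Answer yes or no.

Yes

Band width going east from +168.89° to -145.27°: ((-145.27 − 168.89) mod 360) = 45.84°.
Offset of -177.80° east of the west edge: ((-177.80 − 168.89) mod 360) = 13.31°.
13.31° ≤ 45.84° ⇒ inside.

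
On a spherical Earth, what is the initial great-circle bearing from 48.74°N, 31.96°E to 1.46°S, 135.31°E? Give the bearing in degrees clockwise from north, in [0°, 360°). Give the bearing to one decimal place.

Δλ = 135.31 − 31.96 = 103.35°.
θ = atan2( sin Δλ · cos φ₂ , cos φ₁ · sin φ₂ − sin φ₁ · cos φ₂ · cos Δλ )
  = atan2(0.97266, 0.15671) = 80.847° → normalised to [0°, 360°): 80.847°.

80.8°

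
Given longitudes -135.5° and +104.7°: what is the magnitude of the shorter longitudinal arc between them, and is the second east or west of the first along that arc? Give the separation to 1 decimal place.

Raw difference: 104.7 − -135.5 = 240.2°.
Normalise into (−180°, 180°]: 240.2° − 360° = -119.8°.
Negative ⇒ the second point lies to the west; separation 119.8°.

119.8° west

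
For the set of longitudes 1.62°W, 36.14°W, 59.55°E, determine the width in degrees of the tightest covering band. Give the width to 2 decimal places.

Sort the longitudes: -36.14°, -1.62°, +59.55°.
Eastward gaps between consecutive values (wrapping around): 34.52°, 61.17°, 264.31°.
Largest gap = 264.31° ⇒ minimal covering band is its complement: 360° − 264.31° = 95.69°.
Band runs from -36.14° eastward to +59.55°.

95.69°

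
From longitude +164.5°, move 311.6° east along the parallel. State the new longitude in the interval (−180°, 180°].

Start at +164.5°; shift +311.6° → +476.1°.
+476.1° lies outside (−180°, 180°]; subtract 360° → +116.1°.

+116.1°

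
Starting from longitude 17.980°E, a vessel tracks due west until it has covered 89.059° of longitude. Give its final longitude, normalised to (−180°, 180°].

71.079°W

Start at +17.980°; shift −89.059° → -71.079°.
-71.079° already lies in (−180°, 180°].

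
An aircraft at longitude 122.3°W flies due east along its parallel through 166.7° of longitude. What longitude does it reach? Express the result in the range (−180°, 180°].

44.4°E

Start at -122.3°; shift +166.7° → +44.4°.
+44.4° already lies in (−180°, 180°].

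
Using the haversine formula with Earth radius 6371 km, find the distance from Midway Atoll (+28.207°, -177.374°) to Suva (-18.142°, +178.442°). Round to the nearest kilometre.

Δλ = 178.442 − -177.374 = 355.816°; wrapped into (−180°, 180°]: -4.184°.
Δφ = -18.142 − 28.207 = -46.349°.
a = sin²(Δφ/2) + cos φ₁ · cos φ₂ · sin²(Δλ/2) = 0.155984.
c = 2·atan2(√a, √(1−a)) = 0.81202 rad → d = 6371·c ≈ 5173.40 km.

5173 km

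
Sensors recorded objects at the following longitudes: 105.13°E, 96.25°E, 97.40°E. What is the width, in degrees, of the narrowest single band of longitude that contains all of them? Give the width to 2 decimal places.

8.88°

Sort the longitudes: +96.25°, +97.40°, +105.13°.
Eastward gaps between consecutive values (wrapping around): 1.15°, 7.73°, 351.12°.
Largest gap = 351.12° ⇒ minimal covering band is its complement: 360° − 351.12° = 8.88°.
Band runs from +96.25° eastward to +105.13°.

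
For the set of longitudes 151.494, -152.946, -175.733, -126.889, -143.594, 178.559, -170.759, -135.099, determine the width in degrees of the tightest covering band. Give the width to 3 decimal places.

Sort the longitudes: -175.733°, -170.759°, -152.946°, -143.594°, -135.099°, -126.889°, +151.494°, +178.559°.
Eastward gaps between consecutive values (wrapping around): 4.974°, 17.813°, 9.352°, 8.495°, 8.210°, 278.383°, 27.065°, 5.708°.
Largest gap = 278.383° ⇒ minimal covering band is its complement: 360° − 278.383° = 81.617°.
Band runs from +151.494° eastward to -126.889°, crossing the antimeridian.

81.617°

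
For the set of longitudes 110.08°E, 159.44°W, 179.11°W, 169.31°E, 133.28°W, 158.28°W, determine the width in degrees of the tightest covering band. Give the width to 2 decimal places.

116.64°

Sort the longitudes: -179.11°, -159.44°, -158.28°, -133.28°, +110.08°, +169.31°.
Eastward gaps between consecutive values (wrapping around): 19.67°, 1.16°, 25.00°, 243.36°, 59.23°, 11.58°.
Largest gap = 243.36° ⇒ minimal covering band is its complement: 360° − 243.36° = 116.64°.
Band runs from +110.08° eastward to -133.28°, crossing the antimeridian.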